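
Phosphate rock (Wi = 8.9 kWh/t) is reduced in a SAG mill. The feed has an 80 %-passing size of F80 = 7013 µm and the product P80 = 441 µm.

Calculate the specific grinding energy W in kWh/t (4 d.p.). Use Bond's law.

W = 10 Wi / √P80 − 10 Wi / √F80
1/√441 = 0.047619;  1/√7013 = 0.011941
W = 10·8.9·(0.047619 − 0.011941) = 3.1753 kWh/t

W = 3.1753 kWh/t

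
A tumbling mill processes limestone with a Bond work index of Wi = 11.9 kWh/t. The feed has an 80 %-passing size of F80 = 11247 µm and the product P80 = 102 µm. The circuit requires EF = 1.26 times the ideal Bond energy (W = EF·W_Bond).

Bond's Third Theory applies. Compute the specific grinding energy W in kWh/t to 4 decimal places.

W = 13.4324 kWh/t

W = 10 Wi (P80^-0.5 − F80^-0.5)
1/√102 = 0.099015;  1/√11247 = 0.009429
W = 10·11.9·(0.099015 − 0.009429) = 10.6607 kWh/t
Apply correction: 10.6607 × 1.26 = 13.4324 kWh/t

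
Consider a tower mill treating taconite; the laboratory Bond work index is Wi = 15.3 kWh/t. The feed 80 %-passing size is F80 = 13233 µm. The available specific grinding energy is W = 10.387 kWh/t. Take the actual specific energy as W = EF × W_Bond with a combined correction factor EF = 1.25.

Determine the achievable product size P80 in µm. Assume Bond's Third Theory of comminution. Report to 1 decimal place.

P80 = 251.9 µm

W_Bond = 10·Wi·(1/√P₈₀ − 1/√F₈₀)
W_Bond = W / EF = 10.387 / 1.25 = 8.3096 kWh/t
⇒ 1/√P80 = W_Bond/(10 Wi) + 1/√F80
  = 8.3096/(10·15.3) + 1/√13233 = 0.054311 + 0.008693 = 0.063004
P80 = (1/0.063004)² = 15.8720² = 251.92 µm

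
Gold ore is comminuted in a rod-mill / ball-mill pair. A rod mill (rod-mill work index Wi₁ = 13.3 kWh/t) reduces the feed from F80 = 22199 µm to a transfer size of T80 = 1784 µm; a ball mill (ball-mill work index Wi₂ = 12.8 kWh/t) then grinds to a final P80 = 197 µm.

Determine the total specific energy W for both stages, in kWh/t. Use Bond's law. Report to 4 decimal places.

W = 8.3453 kWh/t

W = 10 Wi / √P80 − 10 Wi / √F80
Stage 1 (22199→1784 µm, Wi₁=13.3): W₁ = 10·13.3·(0.023676 − 0.006712) = 2.2562 kWh/t
Stage 2 (1784→197 µm, Wi₂=12.8): W₂ = 10·12.8·(0.071247 − 0.023676) = 6.0891 kWh/t
W = W₁ + W₂ = 2.2562 + 6.0891 = 8.3453 kWh/t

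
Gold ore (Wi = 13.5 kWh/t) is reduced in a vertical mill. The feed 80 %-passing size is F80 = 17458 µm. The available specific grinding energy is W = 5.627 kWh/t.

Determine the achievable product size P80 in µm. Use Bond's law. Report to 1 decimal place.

P80 = 412.3 µm

W = 10 Wi (P80^-0.5 − F80^-0.5)
⇒ 1/√P80 = W/(10·Wi) + 1/√F80
  = 5.6270/(10·13.5) + 1/√17458 = 0.041681 + 0.007568 = 0.049250
P80 = (1/0.049250)² = 20.3046² = 412.28 µm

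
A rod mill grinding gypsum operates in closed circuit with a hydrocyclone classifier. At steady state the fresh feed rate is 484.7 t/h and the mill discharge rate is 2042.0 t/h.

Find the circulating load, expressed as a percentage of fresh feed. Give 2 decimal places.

Discharge = new feed + return, hence
R = M − F = 2042.0 − 484.7 = 1557.3 t/h
CL = 100·R/F = 100·1557.3/484.7 = 321.29 %

CL = 321.29 %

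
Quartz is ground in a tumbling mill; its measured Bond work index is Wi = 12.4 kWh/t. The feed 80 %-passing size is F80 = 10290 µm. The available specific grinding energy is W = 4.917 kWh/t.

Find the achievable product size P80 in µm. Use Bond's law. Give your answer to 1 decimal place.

Bond:  W = 10 Wi (1/√P − 1/√F)
⇒ 1/√P80 = W/(10 Wi) + 1/√F80
  = 4.9170/(10·12.4) + 1/√10290 = 0.039653 + 0.009858 = 0.049511
P80 = (1/0.049511)² = 20.1974² = 407.94 µm

P80 = 407.9 µm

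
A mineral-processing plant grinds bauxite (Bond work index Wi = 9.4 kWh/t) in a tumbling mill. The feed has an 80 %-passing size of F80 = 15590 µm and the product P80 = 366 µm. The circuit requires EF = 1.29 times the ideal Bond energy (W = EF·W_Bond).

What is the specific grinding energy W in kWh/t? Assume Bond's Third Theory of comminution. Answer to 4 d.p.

W_Bond = 10·Wi·(1/√P₈₀ − 1/√F₈₀)
1/√366 = 0.052271;  1/√15590 = 0.008009
W = 10·9.4·(0.052271 − 0.008009) = 4.1606 kWh/t
W_actual = 1.29 × 4.1606 = 5.3672 kWh/t

W = 5.3672 kWh/t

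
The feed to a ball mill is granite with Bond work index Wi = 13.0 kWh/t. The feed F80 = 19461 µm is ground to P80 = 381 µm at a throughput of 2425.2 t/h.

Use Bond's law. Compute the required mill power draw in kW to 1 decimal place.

W = 10 Wi (P80^-0.5 − F80^-0.5)
W = 10·13.0·(1/√381 − 1/√19461) = 10·13.0·(0.044063) = 5.7282 kWh/t
Mill draw = 5.7282 × 2425.2 = 13892.1 kW

P = 13892.1 kW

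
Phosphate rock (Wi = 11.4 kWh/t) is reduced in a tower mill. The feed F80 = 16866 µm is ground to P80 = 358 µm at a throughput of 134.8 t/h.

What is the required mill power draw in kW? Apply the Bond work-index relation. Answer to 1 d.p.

W = 10 Wi (1/√P80 − 1/√F80)  [Bond]
W = 10·11.4·(1/√358 − 1/√16866) = 10·11.4·(0.045152) = 5.1473 kWh/t
P_mill = W·ṁ = 5.1473·134.8 = 693.9 kW

P = 693.9 kW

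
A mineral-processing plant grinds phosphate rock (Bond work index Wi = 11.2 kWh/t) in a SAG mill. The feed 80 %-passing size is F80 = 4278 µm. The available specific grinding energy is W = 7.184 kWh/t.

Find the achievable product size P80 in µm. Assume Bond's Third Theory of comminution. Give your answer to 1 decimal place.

P80 = 158.5 µm

W_Bond = 10·Wi·(1/√P₈₀ − 1/√F₈₀)
P80^-0.5 = F80^-0.5 + W/(10 Wi)
  = 7.1840/(10·11.2) + 1/√4278 = 0.064143 + 0.015289 = 0.079432
P80 = (1/0.079432)² = 12.5894² = 158.49 µm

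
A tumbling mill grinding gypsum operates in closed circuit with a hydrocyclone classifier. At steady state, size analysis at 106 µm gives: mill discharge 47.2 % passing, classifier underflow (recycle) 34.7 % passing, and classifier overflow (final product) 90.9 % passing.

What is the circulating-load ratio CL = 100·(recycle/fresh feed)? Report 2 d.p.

Two-product formula at 106 µm:
(1+r)·d = r·u + o ⇒ r = (o−d)/(d−u)
r = (90.9 − 47.2)/(47.2 − 34.7) = 43.7/12.5 = 3.4960
CL = 100·r = 349.60 %

CL = 349.60 %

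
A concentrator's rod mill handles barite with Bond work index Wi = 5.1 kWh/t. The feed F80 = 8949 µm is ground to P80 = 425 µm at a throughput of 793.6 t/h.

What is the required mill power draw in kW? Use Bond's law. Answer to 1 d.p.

Bond: W = 10·Wi·(1/√P80 − 1/√F80)
W = 10·5.1·(1/√425 − 1/√8949) = 10·5.1·(0.037936) = 1.9347 kWh/t
Mill draw = 1.9347 × 793.6 = 1535.4 kW

P = 1535.4 kW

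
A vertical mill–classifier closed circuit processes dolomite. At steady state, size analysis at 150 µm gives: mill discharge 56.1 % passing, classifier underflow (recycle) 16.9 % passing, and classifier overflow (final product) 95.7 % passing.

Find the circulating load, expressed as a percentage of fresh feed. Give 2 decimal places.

CL = 101.02 %

Balance %-passing 150 µm (r = R/F):
(1+r)·d = r·u + o ⇒ r = (o−d)/(d−u)
r = (95.7 − 56.1)/(56.1 − 16.9) = 39.6/39.2 = 1.0102
CL = 100·r = 101.02 %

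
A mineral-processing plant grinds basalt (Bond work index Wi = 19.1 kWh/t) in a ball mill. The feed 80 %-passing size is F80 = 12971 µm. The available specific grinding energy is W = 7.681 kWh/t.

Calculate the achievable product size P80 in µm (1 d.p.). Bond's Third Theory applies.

W = 10 Wi (1/√P80 − 1/√F80)  [Bond]
P80^-0.5 = F80^-0.5 + W/(10 Wi)
  = 7.6810/(10·19.1) + 1/√12971 = 0.040215 + 0.008780 = 0.048995
P80 = (1/0.048995)² = 20.4102² = 416.58 µm

P80 = 416.6 µm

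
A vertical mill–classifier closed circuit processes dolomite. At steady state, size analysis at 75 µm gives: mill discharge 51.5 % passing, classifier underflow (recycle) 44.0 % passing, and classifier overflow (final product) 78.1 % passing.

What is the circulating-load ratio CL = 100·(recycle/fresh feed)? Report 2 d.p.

CL = 354.67 %

Classifier node, passing 75 µm:
r = (o − d)/(d − u)
r = (78.1 − 51.5)/(51.5 − 44.0) = 26.6/7.5 = 3.5467
CL = 100·r = 354.67 %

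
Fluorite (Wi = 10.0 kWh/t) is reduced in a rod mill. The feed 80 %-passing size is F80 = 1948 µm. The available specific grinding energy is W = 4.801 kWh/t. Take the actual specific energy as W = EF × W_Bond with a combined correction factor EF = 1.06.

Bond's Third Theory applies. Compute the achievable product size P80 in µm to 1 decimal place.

P80 = 216.6 µm

W = 10·Wi·(P80^(-½) − F80^(-½))
W_Bond = W / EF = 4.801 / 1.06 = 4.5292 kWh/t
⇒ 1/√P80 = W_Bond/(10 Wi) + 1/√F80
  = 4.5292/(10·10.0) + 1/√1948 = 0.045292 + 0.022657 = 0.067950
P80 = (1/0.067950)² = 14.7168² = 216.58 µm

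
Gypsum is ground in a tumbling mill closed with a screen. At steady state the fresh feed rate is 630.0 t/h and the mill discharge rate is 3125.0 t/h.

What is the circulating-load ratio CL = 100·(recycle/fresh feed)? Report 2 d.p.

Mill node: discharge = fresh + recycle.
R = M − F = 3125.0 − 630.0 = 2495.0 t/h
CL = 100·R/F = 100·2495.0/630.0 = 396.03 %

CL = 396.03 %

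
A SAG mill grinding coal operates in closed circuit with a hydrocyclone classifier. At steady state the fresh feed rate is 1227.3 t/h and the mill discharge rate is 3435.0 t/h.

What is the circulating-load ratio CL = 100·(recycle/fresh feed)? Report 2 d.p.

CL = 179.88 %

Discharge = new feed + return, hence
R = M − F = 3435.0 − 1227.3 = 2207.7 t/h
CL = 100·R/F = 100·2207.7/1227.3 = 179.88 %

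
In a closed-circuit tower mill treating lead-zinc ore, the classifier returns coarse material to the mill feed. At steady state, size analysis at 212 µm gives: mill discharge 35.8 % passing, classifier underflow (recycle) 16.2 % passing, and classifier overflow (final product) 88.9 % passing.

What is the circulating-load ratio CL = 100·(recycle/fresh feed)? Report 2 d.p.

Classifier node, passing 212 µm:
(1+r)·d = r·u + o ⇒ r = (o−d)/(d−u)
r = (88.9 − 35.8)/(35.8 − 16.2) = 53.1/19.6 = 2.7092
CL = 100·r = 270.92 %

CL = 270.92 %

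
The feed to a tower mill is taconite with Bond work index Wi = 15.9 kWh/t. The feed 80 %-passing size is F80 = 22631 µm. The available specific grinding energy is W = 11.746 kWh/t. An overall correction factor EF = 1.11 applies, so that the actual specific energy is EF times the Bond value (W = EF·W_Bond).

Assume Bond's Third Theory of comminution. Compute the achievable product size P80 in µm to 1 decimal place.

P80 = 186.6 µm

W_Bond = 10·Wi·(1/√P₈₀ − 1/√F₈₀)
W_Bond = W / EF = 11.746 / 1.11 = 10.5820 kWh/t
1/√P80 = 1/√F80 + W_Bond/(10·Wi)
  = 10.5820/(10·15.9) + 1/√22631 = 0.066553 + 0.006647 = 0.073201
P80 = (1/0.073201)² = 13.6611² = 186.62 µm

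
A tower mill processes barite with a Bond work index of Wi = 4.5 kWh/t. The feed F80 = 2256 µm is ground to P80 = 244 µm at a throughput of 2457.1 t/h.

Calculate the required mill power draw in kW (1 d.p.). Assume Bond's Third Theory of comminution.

Bond: W = 10·Wi·(1/√P80 − 1/√F80)
W = 10·4.5·(1/√244 − 1/√2256) = 10·4.5·(0.042965) = 1.9334 kWh/t
P_mill = W·ṁ = 1.9334·2457.1 = 4750.6 kW

P = 4750.6 kW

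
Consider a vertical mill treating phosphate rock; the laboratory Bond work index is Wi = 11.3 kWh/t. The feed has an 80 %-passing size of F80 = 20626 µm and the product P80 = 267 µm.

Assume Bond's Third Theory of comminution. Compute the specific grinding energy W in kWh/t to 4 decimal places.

W = 6.1287 kWh/t

W = 10·Wi·(P80^(-½) − F80^(-½))
1/√267 = 0.061199;  1/√20626 = 0.006963
W = 10·11.3·(0.061199 − 0.006963) = 6.1287 kWh/t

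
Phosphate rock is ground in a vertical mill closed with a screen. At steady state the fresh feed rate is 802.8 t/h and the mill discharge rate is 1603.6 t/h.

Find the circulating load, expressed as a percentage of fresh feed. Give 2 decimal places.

CL = 99.75 %

Mill node: discharge = fresh + recycle.
R = M − F = 1603.6 − 802.8 = 800.8 t/h
CL = 100·R/F = 100·800.8/802.8 = 99.75 %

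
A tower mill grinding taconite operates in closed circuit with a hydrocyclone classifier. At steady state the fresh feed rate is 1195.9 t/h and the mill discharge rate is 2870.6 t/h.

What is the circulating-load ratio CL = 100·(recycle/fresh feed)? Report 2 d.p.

CL = 140.04 %

M = F + R at steady state, so:
R = M − F = 2870.6 − 1195.9 = 1674.7 t/h
CL = 100·R/F = 100·1674.7/1195.9 = 140.04 %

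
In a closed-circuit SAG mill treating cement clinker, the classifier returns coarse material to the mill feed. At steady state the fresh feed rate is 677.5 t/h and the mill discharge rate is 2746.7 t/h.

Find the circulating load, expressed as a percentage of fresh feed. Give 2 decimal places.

CL = 305.42 %

Mill node: discharge = fresh + recycle.
R = M − F = 2746.7 − 677.5 = 2069.2 t/h
CL = 100·R/F = 100·2069.2/677.5 = 305.42 %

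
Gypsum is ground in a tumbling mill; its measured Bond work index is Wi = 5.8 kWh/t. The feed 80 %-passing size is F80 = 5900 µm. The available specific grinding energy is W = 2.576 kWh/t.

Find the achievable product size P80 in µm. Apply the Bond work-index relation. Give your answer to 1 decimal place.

W_Bond = 10·Wi·(1/√P₈₀ − 1/√F₈₀)
P80^(−½) = W/(10 Wi) + F80^(−½)
  = 2.5760/(10·5.8) + 1/√5900 = 0.044414 + 0.013019 = 0.057433
P80 = (1/0.057433)² = 17.4117² = 303.17 µm

P80 = 303.2 µm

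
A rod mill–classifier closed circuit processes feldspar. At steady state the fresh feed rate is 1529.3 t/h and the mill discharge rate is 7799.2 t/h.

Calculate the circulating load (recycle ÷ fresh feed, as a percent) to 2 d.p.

M = F + R at steady state, so:
R = M − F = 7799.2 − 1529.3 = 6269.9 t/h
CL = 100·R/F = 100·6269.9/1529.3 = 409.98 %

CL = 409.98 %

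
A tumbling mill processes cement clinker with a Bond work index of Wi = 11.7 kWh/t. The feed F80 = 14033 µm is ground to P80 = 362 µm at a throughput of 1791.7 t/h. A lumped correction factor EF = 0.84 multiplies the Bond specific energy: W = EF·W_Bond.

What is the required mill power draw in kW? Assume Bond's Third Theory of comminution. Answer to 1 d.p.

P = 7768.5 kW

Bond: W = 10·Wi·(1/√P80 − 1/√F80)
W = 10·11.7·(1/√362 − 1/√14033) = 10·11.7·(0.044117) = 5.1617 kWh/t
Apply correction: 5.1617 × 0.84 = 4.3358 kWh/t
P_mill = W·ṁ = 4.3358·1791.7 = 7768.5 kW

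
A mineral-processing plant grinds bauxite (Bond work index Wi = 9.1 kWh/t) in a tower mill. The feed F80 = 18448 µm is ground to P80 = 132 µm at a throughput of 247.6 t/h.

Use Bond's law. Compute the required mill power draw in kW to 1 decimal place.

W = 10 Wi / √P80 − 10 Wi / √F80
W = 10·9.1·(1/√132 − 1/√18448) = 10·9.1·(0.079676) = 7.2505 kWh/t
Mill draw = 7.2505 × 247.6 = 1795.2 kW

P = 1795.2 kW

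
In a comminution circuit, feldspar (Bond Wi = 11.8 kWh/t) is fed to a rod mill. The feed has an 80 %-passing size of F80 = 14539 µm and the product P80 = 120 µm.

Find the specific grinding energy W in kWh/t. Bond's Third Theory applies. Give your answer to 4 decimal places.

W = 10 Wi (1/√P80 − 1/√F80)  [Bond]
1/√120 = 0.091287;  1/√14539 = 0.008293
W = 10·11.8·(0.091287 − 0.008293) = 9.7933 kWh/t

W = 9.7933 kWh/t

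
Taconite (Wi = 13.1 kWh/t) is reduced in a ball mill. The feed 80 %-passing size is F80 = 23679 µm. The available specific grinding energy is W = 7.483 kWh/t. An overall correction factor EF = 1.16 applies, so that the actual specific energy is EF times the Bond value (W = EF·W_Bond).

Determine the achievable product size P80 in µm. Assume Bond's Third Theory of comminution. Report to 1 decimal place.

W = 10 Wi (P80^-0.5 − F80^-0.5)
W_Bond = W / EF = 7.483 / 1.16 = 6.4509 kWh/t
P80^-0.5 = F80^-0.5 + W_Bond/(10 Wi)
  = 6.4509/(10·13.1) + 1/√23679 = 0.049243 + 0.006499 = 0.055742
P80 = (1/0.055742)² = 17.9399² = 321.84 µm

P80 = 321.8 µm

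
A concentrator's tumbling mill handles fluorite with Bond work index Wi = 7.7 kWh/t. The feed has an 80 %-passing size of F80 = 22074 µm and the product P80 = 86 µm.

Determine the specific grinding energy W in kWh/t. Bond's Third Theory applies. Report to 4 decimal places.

W = 10 Wi (P80^-0.5 − F80^-0.5)
1/√86 = 0.107833;  1/√22074 = 0.006731
W = 10·7.7·(0.107833 − 0.006731) = 7.7849 kWh/t

W = 7.7849 kWh/t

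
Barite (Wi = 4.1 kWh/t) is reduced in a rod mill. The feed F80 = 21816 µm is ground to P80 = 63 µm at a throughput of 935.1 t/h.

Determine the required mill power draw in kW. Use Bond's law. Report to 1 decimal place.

W = 10 Wi / √P80 − 10 Wi / √F80
W = 10·4.1·(1/√63 − 1/√21816) = 10·4.1·(0.119218) = 4.8879 kWh/t
P = W·T = 4.8879·935.1 = 4570.7 kW

P = 4570.7 kW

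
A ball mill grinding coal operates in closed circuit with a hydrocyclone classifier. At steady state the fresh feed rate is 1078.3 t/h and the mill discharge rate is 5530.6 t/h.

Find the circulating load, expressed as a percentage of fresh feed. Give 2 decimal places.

Mill node: discharge = fresh + recycle.
R = M − F = 5530.6 − 1078.3 = 4452.3 t/h
CL = 100·R/F = 100·4452.3/1078.3 = 412.90 %

CL = 412.90 %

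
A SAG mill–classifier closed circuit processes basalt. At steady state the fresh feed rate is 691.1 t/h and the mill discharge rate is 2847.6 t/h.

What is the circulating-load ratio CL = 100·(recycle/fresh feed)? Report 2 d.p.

CL = 312.04 %

M = F + R at steady state, so:
R = M − F = 2847.6 − 691.1 = 2156.5 t/h
CL = 100·R/F = 100·2156.5/691.1 = 312.04 %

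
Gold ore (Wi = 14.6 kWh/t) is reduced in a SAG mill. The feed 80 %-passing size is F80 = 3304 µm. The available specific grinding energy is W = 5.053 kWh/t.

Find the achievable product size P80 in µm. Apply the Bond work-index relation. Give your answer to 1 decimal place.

P80 = 369.7 µm

W_Bond = 10·Wi·(1/√P₈₀ − 1/√F₈₀)
P80^-0.5 = F80^-0.5 + W/(10 Wi)
  = 5.0530/(10·14.6) + 1/√3304 = 0.034610 + 0.017397 = 0.052007
P80 = (1/0.052007)² = 19.2282² = 369.73 µm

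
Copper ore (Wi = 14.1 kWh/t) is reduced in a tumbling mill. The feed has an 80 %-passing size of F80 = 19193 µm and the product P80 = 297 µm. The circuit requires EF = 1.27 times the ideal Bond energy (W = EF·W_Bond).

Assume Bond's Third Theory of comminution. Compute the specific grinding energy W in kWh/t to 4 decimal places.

W = 9.0981 kWh/t

W = 10 Wi (P80^-0.5 − F80^-0.5)
1/√297 = 0.058026;  1/√19193 = 0.007218
W = 10·14.1·(0.058026 − 0.007218) = 7.1639 kWh/t
W_actual = 1.27 × 7.1639 = 9.0981 kWh/t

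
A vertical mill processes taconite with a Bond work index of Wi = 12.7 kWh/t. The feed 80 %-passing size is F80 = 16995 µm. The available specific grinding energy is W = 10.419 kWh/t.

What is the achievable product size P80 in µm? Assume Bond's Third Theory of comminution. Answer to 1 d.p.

P80 = 124.3 µm

Bond:  W = 10 Wi (1/√P − 1/√F)
P80^-0.5 = F80^-0.5 + W/(10 Wi)
  = 10.4190/(10·12.7) + 1/√16995 = 0.082039 + 0.007671 = 0.089710
P80 = (1/0.089710)² = 11.1470² = 124.26 µm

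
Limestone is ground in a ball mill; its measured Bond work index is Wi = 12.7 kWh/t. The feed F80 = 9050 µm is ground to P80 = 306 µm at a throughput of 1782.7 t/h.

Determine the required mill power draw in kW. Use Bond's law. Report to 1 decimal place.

W = 10·Wi·[P80^(−½) − F80^(−½)]
W = 10·12.7·(1/√306 − 1/√9050) = 10·12.7·(0.046654) = 5.9251 kWh/t
P_mill = W·ṁ = 5.9251·1782.7 = 10562.7 kW

P = 10562.7 kW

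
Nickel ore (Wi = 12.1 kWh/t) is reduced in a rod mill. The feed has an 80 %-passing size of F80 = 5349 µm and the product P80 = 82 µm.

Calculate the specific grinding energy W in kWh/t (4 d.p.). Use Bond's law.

W = 10·Wi·[P80^(−½) − F80^(−½)]
1/√82 = 0.110432;  1/√5349 = 0.013673
W = 10·12.1·(0.110432 − 0.013673) = 11.7078 kWh/t

W = 11.7078 kWh/t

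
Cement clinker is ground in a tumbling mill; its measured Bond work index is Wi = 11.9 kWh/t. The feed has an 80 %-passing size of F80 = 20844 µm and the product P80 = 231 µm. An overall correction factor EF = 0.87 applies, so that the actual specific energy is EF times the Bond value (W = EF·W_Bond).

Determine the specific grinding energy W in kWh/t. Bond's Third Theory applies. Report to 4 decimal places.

W = 6.0947 kWh/t

W = 10 Wi / √P80 − 10 Wi / √F80
1/√231 = 0.065795;  1/√20844 = 0.006926
W = 10·11.9·(0.065795 − 0.006926) = 7.0054 kWh/t
W_actual = 0.87 × 7.0054 = 6.0947 kWh/t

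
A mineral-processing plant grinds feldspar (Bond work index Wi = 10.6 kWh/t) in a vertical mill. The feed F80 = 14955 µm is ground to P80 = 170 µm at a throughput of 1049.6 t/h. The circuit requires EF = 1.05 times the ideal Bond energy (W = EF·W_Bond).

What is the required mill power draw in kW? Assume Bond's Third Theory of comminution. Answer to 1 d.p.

P = 8004.5 kW

W = 10·Wi·(P80^(-½) − F80^(-½))
W = 10·10.6·(1/√170 − 1/√14955) = 10·10.6·(0.068519) = 7.2630 kWh/t
Corrected W = EF·W_Bond = 1.05·7.2630 = 7.6262 kWh/t
P = W·T = 7.6262·1049.6 = 8004.5 kW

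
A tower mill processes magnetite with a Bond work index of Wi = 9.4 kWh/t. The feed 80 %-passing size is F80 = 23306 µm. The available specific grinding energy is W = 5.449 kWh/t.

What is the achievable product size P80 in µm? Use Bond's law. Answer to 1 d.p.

P80 = 240.2 µm

W = 10 Wi (P80^-0.5 − F80^-0.5)
⇒ 1/√P80 = W/(10·Wi) + 1/√F80
  = 5.4490/(10·9.4) + 1/√23306 = 0.057968 + 0.006550 = 0.064518
P80 = (1/0.064518)² = 15.4994² = 240.23 µm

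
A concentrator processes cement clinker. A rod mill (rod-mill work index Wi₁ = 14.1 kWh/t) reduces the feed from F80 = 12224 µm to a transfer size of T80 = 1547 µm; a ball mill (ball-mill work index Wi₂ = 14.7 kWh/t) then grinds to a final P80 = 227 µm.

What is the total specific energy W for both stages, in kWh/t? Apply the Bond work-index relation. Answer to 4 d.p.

Bond: W = 10·Wi·(1/√P80 − 1/√F80)
Stage 1 (12224→1547 µm, Wi₁=14.1): W₁ = 10·14.1·(0.025425 − 0.009045) = 2.3096 kWh/t
Stage 2 (1547→227 µm, Wi₂=14.7): W₂ = 10·14.7·(0.066372 − 0.025425) = 6.0193 kWh/t
W = W₁ + W₂ = 2.3096 + 6.0193 = 8.3289 kWh/t

W = 8.3289 kWh/t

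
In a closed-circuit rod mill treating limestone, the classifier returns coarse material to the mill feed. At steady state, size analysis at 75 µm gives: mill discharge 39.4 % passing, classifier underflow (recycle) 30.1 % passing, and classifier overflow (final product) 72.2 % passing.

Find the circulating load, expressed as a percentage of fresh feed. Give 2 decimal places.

Two-product formula at 75 µm:
d + r·d = r·u + o → r(d−u) = o−d
r = (72.2 − 39.4)/(39.4 − 30.1) = 32.8/9.3 = 3.5269
CL = 100·r = 352.69 %

CL = 352.69 %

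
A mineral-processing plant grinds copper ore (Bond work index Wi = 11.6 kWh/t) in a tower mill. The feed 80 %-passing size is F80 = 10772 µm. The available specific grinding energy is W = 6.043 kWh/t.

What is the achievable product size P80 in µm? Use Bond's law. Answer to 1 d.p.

W = 10 Wi / √P80 − 10 Wi / √F80
⇒ 1/√P80 = W/(10 Wi) + 1/√F80
  = 6.0430/(10·11.6) + 1/√10772 = 0.052095 + 0.009635 = 0.061730
P80 = (1/0.061730)² = 16.1996² = 262.43 µm

P80 = 262.4 µm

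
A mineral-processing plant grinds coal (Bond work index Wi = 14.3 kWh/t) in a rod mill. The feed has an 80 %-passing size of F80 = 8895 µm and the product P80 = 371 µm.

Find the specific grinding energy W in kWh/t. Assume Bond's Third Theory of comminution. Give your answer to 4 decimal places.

W_Bond = 10·Wi·(1/√P₈₀ − 1/√F₈₀)
1/√371 = 0.051917;  1/√8895 = 0.010603
W = 10·14.3·(0.051917 − 0.010603) = 5.9080 kWh/t

W = 5.9080 kWh/t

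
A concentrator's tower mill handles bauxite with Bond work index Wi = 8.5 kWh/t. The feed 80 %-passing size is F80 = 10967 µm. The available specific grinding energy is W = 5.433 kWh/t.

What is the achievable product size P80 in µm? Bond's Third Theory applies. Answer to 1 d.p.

P80 = 185.3 µm

W = 10·Wi·(P80^(-½) − F80^(-½))
⇒ 1/√P80 = W/(10·Wi) + 1/√F80
  = 5.4330/(10·8.5) + 1/√10967 = 0.063918 + 0.009549 = 0.073467
P80 = (1/0.073467)² = 13.6116² = 185.28 µm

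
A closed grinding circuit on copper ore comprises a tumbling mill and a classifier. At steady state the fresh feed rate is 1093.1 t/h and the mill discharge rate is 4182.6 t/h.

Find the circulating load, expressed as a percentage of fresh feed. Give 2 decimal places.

CL = 282.64 %

Steady state: M = F + R.
R = M − F = 4182.6 − 1093.1 = 3089.5 t/h
CL = 100·R/F = 100·3089.5/1093.1 = 282.64 %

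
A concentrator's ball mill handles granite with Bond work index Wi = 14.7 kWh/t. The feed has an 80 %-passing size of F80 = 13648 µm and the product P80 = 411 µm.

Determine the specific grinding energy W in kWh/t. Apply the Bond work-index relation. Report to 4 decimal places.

W = 5.9927 kWh/t

W = 10 Wi (1/√P80 − 1/√F80)  [Bond]
1/√411 = 0.049326;  1/√13648 = 0.008560
W = 10·14.7·(0.049326 − 0.008560) = 5.9927 kWh/t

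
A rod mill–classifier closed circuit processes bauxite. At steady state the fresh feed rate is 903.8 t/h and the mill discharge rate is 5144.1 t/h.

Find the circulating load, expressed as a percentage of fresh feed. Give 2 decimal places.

Steady state: M = F + R.
R = M − F = 5144.1 − 903.8 = 4240.3 t/h
CL = 100·R/F = 100·4240.3/903.8 = 469.16 %

CL = 469.16 %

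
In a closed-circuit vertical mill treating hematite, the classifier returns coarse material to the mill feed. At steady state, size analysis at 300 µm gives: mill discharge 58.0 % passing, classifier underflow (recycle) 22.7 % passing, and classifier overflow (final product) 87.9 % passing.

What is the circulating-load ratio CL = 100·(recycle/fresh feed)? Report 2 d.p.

Two-product formula at 300 µm:
Fd + Rd = Ru + Fo ⇒ R/F = (o−d)/(d−u)
r = (87.9 − 58.0)/(58.0 − 22.7) = 29.9/35.3 = 0.8470
CL = 100·r = 84.70 %

CL = 84.70 %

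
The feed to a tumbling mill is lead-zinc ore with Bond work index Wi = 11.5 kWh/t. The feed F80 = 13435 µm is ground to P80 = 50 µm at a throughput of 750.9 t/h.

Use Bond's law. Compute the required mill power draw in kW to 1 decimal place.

W = 10·Wi·(P80^(-½) − F80^(-½))
W = 10·11.5·(1/√50 − 1/√13435) = 10·11.5·(0.132794) = 15.2713 kWh/t
P = W·T = 15.2713·750.9 = 11467.2 kW

P = 11467.2 kW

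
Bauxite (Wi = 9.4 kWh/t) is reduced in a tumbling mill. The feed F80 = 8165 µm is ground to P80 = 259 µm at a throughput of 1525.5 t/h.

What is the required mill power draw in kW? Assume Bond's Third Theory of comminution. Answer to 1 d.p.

P = 7323.3 kW

W_Bond = 10·Wi·(1/√P₈₀ − 1/√F₈₀)
W = 10·9.4·(1/√259 − 1/√8165) = 10·9.4·(0.051070) = 4.8006 kWh/t
P_mill = W·ṁ = 4.8006·1525.5 = 7323.3 kW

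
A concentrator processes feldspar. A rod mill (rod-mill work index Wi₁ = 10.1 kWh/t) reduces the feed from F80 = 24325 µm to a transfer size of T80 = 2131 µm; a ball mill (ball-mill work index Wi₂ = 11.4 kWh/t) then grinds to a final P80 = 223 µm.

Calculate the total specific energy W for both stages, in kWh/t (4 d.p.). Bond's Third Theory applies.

Bond:  W = 10 Wi (1/√P − 1/√F)
Stage 1 (24325→2131 µm, Wi₁=10.1): W₁ = 10·10.1·(0.021662 − 0.006412) = 1.5403 kWh/t
Stage 2 (2131→223 µm, Wi₂=11.4): W₂ = 10·11.4·(0.066965 − 0.021662) = 5.1645 kWh/t
W = W₁ + W₂ = 1.5403 + 5.1645 = 6.7048 kWh/t

W = 6.7048 kWh/t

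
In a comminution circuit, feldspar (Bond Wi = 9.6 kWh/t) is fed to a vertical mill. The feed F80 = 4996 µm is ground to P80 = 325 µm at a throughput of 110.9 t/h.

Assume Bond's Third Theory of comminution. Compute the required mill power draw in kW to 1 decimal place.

P = 439.9 kW

W_Bond = 10·Wi·(1/√P₈₀ − 1/√F₈₀)
W = 10·9.6·(1/√325 − 1/√4996) = 10·9.6·(0.041322) = 3.9669 kWh/t
P = W·T = 3.9669·110.9 = 439.9 kW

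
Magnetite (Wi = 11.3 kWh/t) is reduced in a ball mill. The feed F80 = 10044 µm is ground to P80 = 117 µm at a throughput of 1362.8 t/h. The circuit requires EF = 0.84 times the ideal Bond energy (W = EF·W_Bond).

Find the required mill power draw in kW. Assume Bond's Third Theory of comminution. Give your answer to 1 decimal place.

P = 10668.3 kW

W = 10 Wi / √P80 − 10 Wi / √F80
W = 10·11.3·(1/√117 − 1/√10044) = 10·11.3·(0.082472) = 9.3193 kWh/t
Apply correction: 9.3193 × 0.84 = 7.8282 kWh/t
Mill draw = 7.8282 × 1362.8 = 10668.3 kW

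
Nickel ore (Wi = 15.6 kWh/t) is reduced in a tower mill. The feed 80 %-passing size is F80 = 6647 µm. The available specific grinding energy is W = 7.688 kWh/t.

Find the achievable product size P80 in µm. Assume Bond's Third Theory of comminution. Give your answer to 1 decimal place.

P80 = 264.0 µm

W = 10 Wi / √P80 − 10 Wi / √F80
P80^(−½) = W/(10 Wi) + F80^(−½)
  = 7.6880/(10·15.6) + 1/√6647 = 0.049282 + 0.012266 = 0.061548
P80 = (1/0.061548)² = 16.2476² = 263.98 µm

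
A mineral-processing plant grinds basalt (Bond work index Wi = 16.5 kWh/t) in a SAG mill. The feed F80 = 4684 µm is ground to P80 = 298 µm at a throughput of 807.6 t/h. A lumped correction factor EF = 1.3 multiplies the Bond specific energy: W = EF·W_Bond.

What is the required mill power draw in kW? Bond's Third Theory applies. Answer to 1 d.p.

W_Bond = 10·Wi·(1/√P₈₀ − 1/√F₈₀)
W = 10·16.5·(1/√298 − 1/√4684) = 10·16.5·(0.043317) = 7.1473 kWh/t
With EF = 1.3: W = 7.1473·1.3 = 9.2915 kWh/t
P_mill = W·ṁ = 9.2915·807.6 = 7503.8 kW

P = 7503.8 kW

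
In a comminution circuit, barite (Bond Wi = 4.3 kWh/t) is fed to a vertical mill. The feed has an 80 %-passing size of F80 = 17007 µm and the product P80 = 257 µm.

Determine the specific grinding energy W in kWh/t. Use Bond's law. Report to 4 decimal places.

W = 10 Wi (P80^-0.5 − F80^-0.5)
1/√257 = 0.062378;  1/√17007 = 0.007668
W = 10·4.3·(0.062378 − 0.007668) = 2.3525 kWh/t

W = 2.3525 kWh/t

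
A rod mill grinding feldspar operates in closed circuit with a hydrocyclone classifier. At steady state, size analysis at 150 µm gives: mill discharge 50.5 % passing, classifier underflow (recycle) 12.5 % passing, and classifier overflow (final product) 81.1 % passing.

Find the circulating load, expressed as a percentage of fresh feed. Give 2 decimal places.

Let r = R/F. Size balance at 150 µm:
(1+r)·d = r·u + o ⇒ r = (o−d)/(d−u)
r = (81.1 − 50.5)/(50.5 − 12.5) = 30.6/38.0 = 0.8053
CL = 100·r = 80.53 %

CL = 80.53 %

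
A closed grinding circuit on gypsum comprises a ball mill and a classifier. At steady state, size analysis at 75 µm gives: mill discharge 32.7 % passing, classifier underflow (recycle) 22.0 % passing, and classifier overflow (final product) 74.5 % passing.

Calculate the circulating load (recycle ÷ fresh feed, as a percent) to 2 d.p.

Balance %-passing 75 µm (r = R/F):
Fd + Rd = Ru + Fo ⇒ R/F = (o−d)/(d−u)
r = (74.5 − 32.7)/(32.7 − 22.0) = 41.8/10.7 = 3.9065
CL = 100·r = 390.65 %

CL = 390.65 %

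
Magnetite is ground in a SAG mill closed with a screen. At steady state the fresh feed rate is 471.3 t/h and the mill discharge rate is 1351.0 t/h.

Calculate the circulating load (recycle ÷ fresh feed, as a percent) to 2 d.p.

Discharge = new feed + return, hence
R = M − F = 1351.0 − 471.3 = 879.7 t/h
CL = 100·R/F = 100·879.7/471.3 = 186.65 %

CL = 186.65 %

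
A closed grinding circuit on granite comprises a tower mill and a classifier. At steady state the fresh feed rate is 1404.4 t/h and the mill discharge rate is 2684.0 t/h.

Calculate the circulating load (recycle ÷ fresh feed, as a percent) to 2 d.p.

CL = 91.11 %

M = F + R at steady state, so:
R = M − F = 2684.0 − 1404.4 = 1279.6 t/h
CL = 100·R/F = 100·1279.6/1404.4 = 91.11 %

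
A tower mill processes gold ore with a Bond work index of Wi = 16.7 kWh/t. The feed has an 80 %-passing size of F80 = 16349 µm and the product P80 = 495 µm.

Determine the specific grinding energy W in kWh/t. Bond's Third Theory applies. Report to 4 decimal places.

W = 6.2000 kWh/t

W = 10 Wi (P80^-0.5 − F80^-0.5)
1/√495 = 0.044947;  1/√16349 = 0.007821
W = 10·16.7·(0.044947 − 0.007821) = 6.2000 kWh/t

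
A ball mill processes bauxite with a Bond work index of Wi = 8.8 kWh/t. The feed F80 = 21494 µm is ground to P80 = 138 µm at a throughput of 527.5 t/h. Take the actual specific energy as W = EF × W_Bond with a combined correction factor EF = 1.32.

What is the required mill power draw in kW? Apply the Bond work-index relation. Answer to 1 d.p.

Bond:  W = 10 Wi (1/√P − 1/√F)
W = 10·8.8·(1/√138 − 1/√21494) = 10·8.8·(0.078305) = 6.8908 kWh/t
Apply correction: 6.8908 × 1.32 = 9.0959 kWh/t
Power = W × throughput = 9.0959 kWh/t × 527.5 t/h = 4798.1 kW

P = 4798.1 kW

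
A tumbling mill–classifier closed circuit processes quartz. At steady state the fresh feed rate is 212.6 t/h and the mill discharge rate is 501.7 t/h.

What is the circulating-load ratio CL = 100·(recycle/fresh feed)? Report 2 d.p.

CL = 135.98 %

M = F + R at steady state, so:
R = M − F = 501.7 − 212.6 = 289.1 t/h
CL = 100·R/F = 100·289.1/212.6 = 135.98 %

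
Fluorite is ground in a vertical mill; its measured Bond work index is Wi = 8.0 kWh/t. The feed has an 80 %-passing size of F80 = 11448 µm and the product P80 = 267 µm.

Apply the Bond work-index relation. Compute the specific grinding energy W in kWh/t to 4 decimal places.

W = 4.1482 kWh/t

W = 10 Wi (1/√P80 − 1/√F80)  [Bond]
1/√267 = 0.061199;  1/√11448 = 0.009346
W = 10·8.0·(0.061199 − 0.009346) = 4.1482 kWh/t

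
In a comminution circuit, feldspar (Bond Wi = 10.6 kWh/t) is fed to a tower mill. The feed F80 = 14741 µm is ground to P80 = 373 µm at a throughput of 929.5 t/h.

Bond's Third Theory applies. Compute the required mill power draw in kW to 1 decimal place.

Bond: W = 10·Wi·(1/√P80 − 1/√F80)
W = 10·10.6·(1/√373 − 1/√14741) = 10·10.6·(0.043542) = 4.6154 kWh/t
P = W·T = 4.6154·929.5 = 4290.0 kW

P = 4290.0 kW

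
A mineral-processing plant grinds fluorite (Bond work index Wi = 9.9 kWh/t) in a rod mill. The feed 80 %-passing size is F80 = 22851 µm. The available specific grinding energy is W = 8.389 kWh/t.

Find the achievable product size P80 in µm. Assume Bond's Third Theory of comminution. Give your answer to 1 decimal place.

P80 = 119.8 µm

Bond:  W = 10 Wi (1/√P − 1/√F)
P80^(−½) = W/(10 Wi) + F80^(−½)
  = 8.3890/(10·9.9) + 1/√22851 = 0.084737 + 0.006615 = 0.091353
P80 = (1/0.091353)² = 10.9466² = 119.83 µm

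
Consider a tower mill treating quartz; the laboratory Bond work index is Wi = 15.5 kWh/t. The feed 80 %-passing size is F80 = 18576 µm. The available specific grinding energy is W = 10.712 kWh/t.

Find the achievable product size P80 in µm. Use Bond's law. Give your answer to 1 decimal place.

Bond: W = 10·Wi·(1/√P80 − 1/√F80)
P80^(−½) = W/(10 Wi) + F80^(−½)
  = 10.7120/(10·15.5) + 1/√18576 = 0.069110 + 0.007337 = 0.076447
P80 = (1/0.076447)² = 13.0810² = 171.11 µm

P80 = 171.1 µm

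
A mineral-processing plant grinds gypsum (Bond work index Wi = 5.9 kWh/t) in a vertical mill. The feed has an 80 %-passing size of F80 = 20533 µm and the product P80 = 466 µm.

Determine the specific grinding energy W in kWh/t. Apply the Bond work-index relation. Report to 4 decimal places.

W = 10 Wi / √P80 − 10 Wi / √F80
1/√466 = 0.046324;  1/√20533 = 0.006979
W = 10·5.9·(0.046324 − 0.006979) = 2.3214 kWh/t

W = 2.3214 kWh/t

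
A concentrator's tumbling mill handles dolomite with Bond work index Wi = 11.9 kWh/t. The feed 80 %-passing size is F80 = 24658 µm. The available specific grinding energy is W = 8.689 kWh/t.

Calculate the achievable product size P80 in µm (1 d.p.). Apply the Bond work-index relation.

W = 10 Wi (P80^-0.5 − F80^-0.5)
P80^-0.5 = F80^-0.5 + W/(10 Wi)
  = 8.6890/(10·11.9) + 1/√24658 = 0.073017 + 0.006368 = 0.079385
P80 = (1/0.079385)² = 12.5968² = 158.68 µm

P80 = 158.7 µm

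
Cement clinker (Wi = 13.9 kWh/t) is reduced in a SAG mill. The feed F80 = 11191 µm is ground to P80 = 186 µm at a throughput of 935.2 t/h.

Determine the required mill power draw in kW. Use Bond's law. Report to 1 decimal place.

P = 8302.7 kW

Bond: W = 10·Wi·(1/√P80 − 1/√F80)
W = 10·13.9·(1/√186 − 1/√11191) = 10·13.9·(0.063871) = 8.8780 kWh/t
Power = W × throughput = 8.8780 kWh/t × 935.2 t/h = 8302.7 kW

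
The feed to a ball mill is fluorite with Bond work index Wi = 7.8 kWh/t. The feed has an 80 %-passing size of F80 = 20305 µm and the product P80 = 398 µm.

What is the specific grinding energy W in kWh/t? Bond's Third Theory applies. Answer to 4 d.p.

W = 10·Wi·(P80^(-½) − F80^(-½))
1/√398 = 0.050125;  1/√20305 = 0.007018
W = 10·7.8·(0.050125 − 0.007018) = 3.3624 kWh/t

W = 3.3624 kWh/t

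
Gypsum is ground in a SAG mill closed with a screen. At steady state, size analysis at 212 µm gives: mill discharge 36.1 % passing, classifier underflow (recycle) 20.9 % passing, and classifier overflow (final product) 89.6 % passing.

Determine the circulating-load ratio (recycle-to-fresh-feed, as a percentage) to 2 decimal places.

CL = 351.97 %

Classifier node, passing 212 µm:
r = (o − d)/(d − u)
r = (89.6 − 36.1)/(36.1 − 20.9) = 53.5/15.2 = 3.5197
CL = 100·r = 351.97 %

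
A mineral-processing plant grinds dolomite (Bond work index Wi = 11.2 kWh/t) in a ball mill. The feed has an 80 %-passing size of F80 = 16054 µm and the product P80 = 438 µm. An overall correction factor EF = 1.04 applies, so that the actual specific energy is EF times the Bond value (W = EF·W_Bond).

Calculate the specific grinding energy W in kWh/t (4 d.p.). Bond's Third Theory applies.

W = 10 Wi (P80^-0.5 − F80^-0.5)
1/√438 = 0.047782;  1/√16054 = 0.007892
W = 10·11.2·(0.047782 − 0.007892) = 4.4676 kWh/t
With EF = 1.04: W = 4.4676·1.04 = 4.6463 kWh/t

W = 4.6463 kWh/t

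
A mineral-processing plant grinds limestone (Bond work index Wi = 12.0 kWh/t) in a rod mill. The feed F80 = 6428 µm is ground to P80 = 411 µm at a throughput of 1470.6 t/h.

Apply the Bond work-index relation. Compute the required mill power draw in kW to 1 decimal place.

W = 10·Wi·(P80^(-½) − F80^(-½))
W = 10·12.0·(1/√411 − 1/√6428) = 10·12.0·(0.036854) = 4.4224 kWh/t
P_mill = W·ṁ = 4.4224·1470.6 = 6503.6 kW

P = 6503.6 kW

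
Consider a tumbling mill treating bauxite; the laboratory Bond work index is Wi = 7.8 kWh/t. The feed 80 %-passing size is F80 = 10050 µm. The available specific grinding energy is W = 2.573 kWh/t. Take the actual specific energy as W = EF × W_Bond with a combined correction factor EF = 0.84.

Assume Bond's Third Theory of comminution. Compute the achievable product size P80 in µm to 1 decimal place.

P80 = 412.4 µm

Bond: W = 10·Wi·(1/√P80 − 1/√F80)
W_Bond = W / EF = 2.573 / 0.84 = 3.0631 kWh/t
P80^-0.5 = F80^-0.5 + W_Bond/(10 Wi)
  = 3.0631/(10·7.8) + 1/√10050 = 0.039270 + 0.009975 = 0.049246
P80 = (1/0.049246)² = 20.3064² = 412.35 µm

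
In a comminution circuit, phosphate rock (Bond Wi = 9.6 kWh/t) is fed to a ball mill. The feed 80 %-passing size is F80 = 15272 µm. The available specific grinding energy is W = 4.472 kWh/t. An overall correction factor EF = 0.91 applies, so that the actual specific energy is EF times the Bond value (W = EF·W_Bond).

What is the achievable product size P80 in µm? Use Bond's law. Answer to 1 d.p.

W = 10 Wi / √P80 − 10 Wi / √F80
W_Bond = W / EF = 4.472 / 0.91 = 4.9143 kWh/t
⇒ 1/√P80 = W_Bond/(10·Wi) + 1/√F80
  = 4.9143/(10·9.6) + 1/√15272 = 0.051190 + 0.008092 = 0.059282
P80 = (1/0.059282)² = 16.8684² = 284.54 µm

P80 = 284.5 µm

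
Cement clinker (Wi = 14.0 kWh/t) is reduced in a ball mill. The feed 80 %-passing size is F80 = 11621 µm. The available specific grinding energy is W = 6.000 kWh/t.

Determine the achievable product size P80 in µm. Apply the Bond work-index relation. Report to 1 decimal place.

W_Bond = 10·Wi·(1/√P₈₀ − 1/√F₈₀)
P80^-0.5 = F80^-0.5 + W/(10 Wi)
  = 6.0000/(10·14.0) + 1/√11621 = 0.042857 + 0.009276 = 0.052134
P80 = (1/0.052134)² = 19.1815² = 367.93 µm

P80 = 367.9 µm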